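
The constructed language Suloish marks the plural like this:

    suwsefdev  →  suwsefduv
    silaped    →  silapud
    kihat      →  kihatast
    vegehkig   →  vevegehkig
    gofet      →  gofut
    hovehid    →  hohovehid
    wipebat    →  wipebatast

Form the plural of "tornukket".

hovehid and silaped both end in -d yet inflect differently (hohovehid, silapud), so the final letter is not what conditions the rule; the last vowel is.
"tornukket" has last vowel 'e'. The stems whose last vowel is 'e' (silaped → silapud, gofet → gofut, suwsefdev → suwsefduv) change the last vowel to 'u'.
So tornukket → tornukkut.

tornukkut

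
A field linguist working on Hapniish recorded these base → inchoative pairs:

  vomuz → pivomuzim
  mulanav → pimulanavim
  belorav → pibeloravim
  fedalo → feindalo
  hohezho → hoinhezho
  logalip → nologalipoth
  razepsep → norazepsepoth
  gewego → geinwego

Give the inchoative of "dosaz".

pidosazim

fedalo and logalip both have 3 vowels yet inflect differently (feindalo, nologalipoth), so the number of vowels is not what conditions the rule; the final letter is.
"dosaz" ends in -z. The one such stem in the data (vomuz → pivomuzim) adds pi- … -im around the stem, so the same rule applies.
The other patterns: stems ending in -o insert -in- after the first vowel; stems ending in -p add no- … -oth around the stem.
So dosaz → pidosazim.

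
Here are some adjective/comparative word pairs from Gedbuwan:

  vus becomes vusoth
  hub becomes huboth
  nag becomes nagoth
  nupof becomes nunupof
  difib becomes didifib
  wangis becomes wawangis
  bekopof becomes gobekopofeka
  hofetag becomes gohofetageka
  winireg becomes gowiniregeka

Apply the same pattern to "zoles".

zozoles

hub and difib both end in -b yet inflect differently (huboth, didifib), so the final letter is not what conditions the rule; the number of vowels is.
"zoles" has 2 vowels. The stems with 2 vowels (nupof → nunupof, difib → didifib, wangis → wawangis) repeat the first consonant+vowel as a prefix.
The other patterns: stems with 1 vowel add -oth; stems with 3 vowels add go- … -eka around the stem.
So zoles → zozoles.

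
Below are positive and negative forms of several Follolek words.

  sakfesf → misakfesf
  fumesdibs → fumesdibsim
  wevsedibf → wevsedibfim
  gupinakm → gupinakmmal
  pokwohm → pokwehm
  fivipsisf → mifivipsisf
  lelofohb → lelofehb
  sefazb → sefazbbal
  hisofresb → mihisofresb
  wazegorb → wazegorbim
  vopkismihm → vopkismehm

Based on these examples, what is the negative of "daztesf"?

lelofohb and wazegorb both end in -b yet inflect differently (lelofehb, wazegorbim), so the final letter is not what conditions the rule; the second-to-last letter is.
"daztesf" has second-to-last letter 's'. The stems whose second-to-last letter is 's' (sakfesf → misakfesf, hisofresb → mihisofresb, fivipsisf → mifivipsisf) add the prefix mi-.
The other patterns: stems whose second-to-last letter is 'h' change the last vowel to 'e'; stems whose second-to-last letter is 'b' or 'r' add -im; stems whose second-to-last letter is 'k' or 'z' double the final consonant and add -al.
So daztesf → midaztesf.

midaztesf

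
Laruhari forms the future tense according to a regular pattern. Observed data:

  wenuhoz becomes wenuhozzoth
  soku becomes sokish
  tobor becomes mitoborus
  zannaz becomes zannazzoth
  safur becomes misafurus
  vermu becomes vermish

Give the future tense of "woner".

miwonerus

safur and soku both have last vowel 'u' yet inflect differently (misafurus, sokish), so the last vowel is not what conditions the rule; the final letter is.
"woner" ends in -r. The stems ending in -r (safur → misafurus, tobor → mitoborus) add mi- … -us around the stem.
The other patterns: stems ending in -u drop the final letter and add -ish; stems ending in -z double the final consonant and add -oth.
So woner → miwonerus.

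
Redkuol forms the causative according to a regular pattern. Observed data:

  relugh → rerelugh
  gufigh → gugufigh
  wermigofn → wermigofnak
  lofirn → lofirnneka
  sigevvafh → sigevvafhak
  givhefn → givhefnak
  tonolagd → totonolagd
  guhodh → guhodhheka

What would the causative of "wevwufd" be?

wevwufdak

"wevwufd" has second-to-last letter 'f'. The stems whose second-to-last letter is 'f' (sigevvafh → sigevvafhak, wermigofn → wermigofnak, givhefn → givhefnak) add -ak.
The other patterns: stems whose second-to-last letter is 'g' repeat the first consonant+vowel as a prefix; stems whose second-to-last letter is 'd' or 'r' double the final consonant and add -eka.
So wevwufd → wevwufdak.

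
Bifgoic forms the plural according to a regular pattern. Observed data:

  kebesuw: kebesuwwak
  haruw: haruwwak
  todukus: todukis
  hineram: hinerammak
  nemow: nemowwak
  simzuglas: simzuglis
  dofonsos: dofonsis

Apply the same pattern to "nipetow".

todukus and haruw both have last vowel 'u' yet inflect differently (todukis, haruwwak), so the last vowel is not what conditions the rule; the final letter is.
"nipetow" ends in -w. The stems ending in -w (haruw → haruwwak, nemow → nemowwak, kebesuw → kebesuwwak) double the final consonant and add -ak.
The other pattern: stems ending in -s change the last vowel to 'i'.
So nipetow → nipetowwak.

nipetowwak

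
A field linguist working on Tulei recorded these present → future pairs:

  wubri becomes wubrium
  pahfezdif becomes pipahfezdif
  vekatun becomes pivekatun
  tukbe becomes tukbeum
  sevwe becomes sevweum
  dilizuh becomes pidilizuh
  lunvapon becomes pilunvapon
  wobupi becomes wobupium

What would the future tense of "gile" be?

"gile" ends in a vowel. The stems ending in a vowel (tukbe → tukbeum, wubri → wubrium, wobupi → wobupium) add -um.
The other pattern: stems ending in a consonant add the prefix pi-.
So gile → gileum.

gileum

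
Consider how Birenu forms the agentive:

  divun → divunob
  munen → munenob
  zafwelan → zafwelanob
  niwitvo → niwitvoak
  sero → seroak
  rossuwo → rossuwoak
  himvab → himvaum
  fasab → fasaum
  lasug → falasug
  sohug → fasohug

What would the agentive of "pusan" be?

pusanob

zafwelan and himvab both have last vowel 'a' yet inflect differently (zafwelanob, himvaum), so the last vowel is not what conditions the rule; the final letter is.
"pusan" ends in -n. The stems ending in -n (divun → divunob, munen → munenob, zafwelan → zafwelanob) add -ob.
The other patterns: stems ending in -o add -ak; stems ending in -b drop the final letter and add -um; stems ending in -g add the prefix fa-.
So pusan → pusanob.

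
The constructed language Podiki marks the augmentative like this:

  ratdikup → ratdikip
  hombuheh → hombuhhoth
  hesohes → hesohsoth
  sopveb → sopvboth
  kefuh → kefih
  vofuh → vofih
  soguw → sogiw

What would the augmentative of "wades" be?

"wades" has last vowel 'e'. The stems whose last vowel is 'e' (hombuheh → hombuhhoth, sopveb → sopvboth, hesohes → hesohsoth) delete the last vowel and add -oth.
The other pattern: stems whose last vowel is 'u' change the last vowel to 'i'.
So wades → wadsoth.

wadsoth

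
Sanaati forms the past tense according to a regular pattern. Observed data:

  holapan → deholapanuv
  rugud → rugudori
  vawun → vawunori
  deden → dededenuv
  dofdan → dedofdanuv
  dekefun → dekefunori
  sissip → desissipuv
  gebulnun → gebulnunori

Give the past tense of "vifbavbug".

vifbavbugori

dekefun and holapan both end in -n yet inflect differently (dekefunori, deholapanuv), so the final letter is not what conditions the rule; the last vowel is.
"vifbavbug" has last vowel 'u'. The stems whose last vowel is 'u' (dekefun → dekefunori, vawun → vawunori, rugud → rugudori) add -ori.
The other pattern: stems whose last vowel is 'a', 'e' or 'i' add de- … -uv around the stem.
So vifbavbug → vifbavbugori.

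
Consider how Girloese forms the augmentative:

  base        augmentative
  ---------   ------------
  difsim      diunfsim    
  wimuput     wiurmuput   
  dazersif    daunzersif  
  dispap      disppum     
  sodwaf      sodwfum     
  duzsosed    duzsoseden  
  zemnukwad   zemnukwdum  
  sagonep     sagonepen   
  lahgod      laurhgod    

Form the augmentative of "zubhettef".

zubhettefen

duzsosed and zemnukwad both end in -d yet inflect differently (duzsoseden, zemnukwdum), so the final letter is not what conditions the rule; the last vowel is.
"zubhettef" has last vowel 'e'. The stems whose last vowel is 'e' (sagonep → sagonepen, duzsosed → duzsoseden) add -en.
The other patterns: stems whose last vowel is 'a' delete the last vowel and add -um; stems whose last vowel is 'o' or 'u' insert -ur- after the first vowel; stems whose last vowel is 'i' insert -un- after the first vowel.
So zubhettef → zubhettefen.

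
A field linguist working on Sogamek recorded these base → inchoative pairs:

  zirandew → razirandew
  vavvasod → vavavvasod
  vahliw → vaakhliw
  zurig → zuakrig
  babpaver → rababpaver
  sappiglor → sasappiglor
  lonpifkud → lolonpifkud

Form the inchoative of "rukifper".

rarukifper

zirandew and vahliw both end in -w yet inflect differently (razirandew, vaakhliw), so the final letter is not what conditions the rule; the last vowel is.
"rukifper" has last vowel 'e'. The stems whose last vowel is 'e' (babpaver → rababpaver, zirandew → razirandew) add the prefix ra-.
The other patterns: stems whose last vowel is 'i' insert -ak- after the first vowel; stems whose last vowel is 'o' or 'u' repeat the first consonant+vowel as a prefix.
So rukifper → rarukifper.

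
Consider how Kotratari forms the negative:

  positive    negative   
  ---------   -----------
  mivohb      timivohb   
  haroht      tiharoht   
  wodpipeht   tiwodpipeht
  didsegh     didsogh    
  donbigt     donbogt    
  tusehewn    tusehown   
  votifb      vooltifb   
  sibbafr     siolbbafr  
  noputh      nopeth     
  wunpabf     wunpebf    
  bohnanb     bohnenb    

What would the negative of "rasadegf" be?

haroht and donbigt both end in -t yet inflect differently (tiharoht, donbogt), so the final letter is not what conditions the rule; the second-to-last letter is.
"rasadegf" has second-to-last letter 'g'. The stems whose second-to-last letter is 'g' (didsegh → didsogh, donbigt → donbogt) change the last vowel to 'o'.
The other patterns: stems whose second-to-last letter is 'h' add the prefix ti-; stems whose second-to-last letter is 'f' insert -ol- after the first vowel; stems whose second-to-last letter is 'b', 'n' or 't' change the last vowel to 'e'.
So rasadegf → rasadogf.

rasadogf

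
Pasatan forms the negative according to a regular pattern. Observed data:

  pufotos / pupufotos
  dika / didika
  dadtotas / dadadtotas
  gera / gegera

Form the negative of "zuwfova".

Every pair shown (pufotos → pupufotos, dika → didika, dadtotas → dadadtotas, …) follows the same rule: repeat the first consonant+vowel as a prefix.
So zuwfova → zuzuwfova.

zuzuwfova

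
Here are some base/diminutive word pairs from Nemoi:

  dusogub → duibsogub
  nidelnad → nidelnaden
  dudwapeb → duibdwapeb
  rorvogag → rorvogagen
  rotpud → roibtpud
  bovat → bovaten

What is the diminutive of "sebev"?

seibbev

nidelnad and rotpud both end in -d yet inflect differently (nidelnaden, roibtpud), so the final letter is not what conditions the rule; the last vowel is.
"sebev" has last vowel 'e'. The one such stem in the data (dudwapeb → duibdwapeb) inserts -ib- after the first vowel (as do rotpud, dusogub), so the same rule applies.
The other pattern: stems whose last vowel is 'a' add -en.
So sebev → seibbev.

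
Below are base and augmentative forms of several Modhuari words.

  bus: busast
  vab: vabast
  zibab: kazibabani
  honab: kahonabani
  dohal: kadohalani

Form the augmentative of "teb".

"teb" has 1 vowel. The stems with 1 vowel (vab → vabast, bus → busast) add -ast.
So teb → tebast.

tebast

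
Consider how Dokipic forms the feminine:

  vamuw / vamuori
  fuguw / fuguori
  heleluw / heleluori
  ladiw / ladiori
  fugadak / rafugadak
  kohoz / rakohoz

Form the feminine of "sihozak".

rasihozak

fuguw and fugadak both begin with f- yet inflect differently (fuguori, rafugadak), so the first letter is not what conditions the rule; the final letter is.
"sihozak" ends in -k. The one such stem in the data (fugadak → rafugadak) adds the prefix ra-, so the same rule applies.
The other pattern: stems ending in -w drop the final letter and add -ori.
So sihozak → rasihozak.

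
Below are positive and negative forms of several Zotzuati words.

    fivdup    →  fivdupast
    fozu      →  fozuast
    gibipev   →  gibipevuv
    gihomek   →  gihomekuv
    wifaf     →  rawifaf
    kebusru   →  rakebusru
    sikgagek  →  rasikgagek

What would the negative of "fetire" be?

fozu and kebusru both end in -u yet inflect differently (fozuast, rakebusru), so the final letter is not what conditions the rule; the first letter is.
"fetire" begins with f-. The stems beginning with f- (fivdup → fivdupast, fozu → fozuast) add -ast.
The other patterns: stems beginning with g- add -uv; stems beginning with k-, s- or w- add the prefix ra-.
So fetire → fetireast.

fetireast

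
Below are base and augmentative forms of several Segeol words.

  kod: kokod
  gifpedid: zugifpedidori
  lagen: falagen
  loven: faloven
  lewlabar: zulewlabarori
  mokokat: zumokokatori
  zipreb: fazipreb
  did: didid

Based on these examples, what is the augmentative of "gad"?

did and gifpedid both end in -d yet inflect differently (didid, zugifpedidori), so the final letter is not what conditions the rule; the number of vowels is.
"gad" has 1 vowel. The stems with 1 vowel (did → didid, kod → kokod) repeat the first consonant+vowel as a prefix.
So gad → gagad.

gagad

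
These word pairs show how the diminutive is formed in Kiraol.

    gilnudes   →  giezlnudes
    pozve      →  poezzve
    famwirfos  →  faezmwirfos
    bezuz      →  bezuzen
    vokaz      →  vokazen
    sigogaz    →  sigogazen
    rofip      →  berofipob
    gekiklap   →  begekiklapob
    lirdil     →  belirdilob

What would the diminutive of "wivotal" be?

bewivotalob

vokaz and gekiklap both have last vowel 'a' yet inflect differently (vokazen, begekiklapob), so the last vowel is not what conditions the rule; the final letter is.
"wivotal" ends in -l. The one such stem in the data (lirdil → belirdilob) adds be- … -ob around the stem, so the same rule applies.
The other patterns: stems ending in -e or -s insert -ez- after the first vowel; stems ending in -z add -en.
So wivotal → bewivotalob.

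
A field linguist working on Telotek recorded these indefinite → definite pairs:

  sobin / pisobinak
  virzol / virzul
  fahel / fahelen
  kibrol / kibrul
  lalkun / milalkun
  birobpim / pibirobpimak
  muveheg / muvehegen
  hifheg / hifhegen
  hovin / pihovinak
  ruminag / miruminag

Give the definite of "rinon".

rinun

fahel and virzol both end in -l yet inflect differently (fahelen, virzul), so the final letter is not what conditions the rule; the last vowel is.
"rinon" has last vowel 'o'. The stems whose last vowel is 'o' (virzol → virzul, kibrol → kibrul) change the last vowel to 'u'.
The other patterns: stems whose last vowel is 'e' add -en; stems whose last vowel is 'i' add pi- … -ak around the stem; stems whose last vowel is 'a' or 'u' add the prefix mi-.
So rinon → rinun.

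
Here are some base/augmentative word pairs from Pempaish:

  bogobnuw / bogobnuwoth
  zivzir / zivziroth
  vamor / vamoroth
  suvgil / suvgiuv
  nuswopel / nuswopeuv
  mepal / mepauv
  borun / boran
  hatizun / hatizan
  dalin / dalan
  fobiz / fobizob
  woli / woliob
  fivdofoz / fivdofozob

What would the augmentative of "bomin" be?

boman

zivzir and suvgil both have last vowel 'i' yet inflect differently (zivziroth, suvgiuv), so the last vowel is not what conditions the rule; the final letter is.
"bomin" ends in -n. The stems ending in -n (borun → boran, hatizun → hatizan, dalin → dalan) change the last vowel to 'a'.
The other patterns: stems ending in -r or -w add -oth; stems ending in -l drop the final letter and add -uv; stems ending in -i or -z add -ob.
So bomin → boman.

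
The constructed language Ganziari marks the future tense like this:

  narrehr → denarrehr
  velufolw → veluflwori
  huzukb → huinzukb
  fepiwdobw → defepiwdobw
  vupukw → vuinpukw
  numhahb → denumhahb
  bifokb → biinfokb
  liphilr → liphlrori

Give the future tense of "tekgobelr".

"tekgobelr" has second-to-last letter 'l'. The stems whose second-to-last letter is 'l' (liphilr → liphlrori, velufolw → veluflwori) delete the last vowel and add -ori.
The other patterns: stems whose second-to-last letter is 'k' insert -in- after the first vowel; stems whose second-to-last letter is 'b' or 'h' add the prefix de-.
So tekgobelr → tekgoblrori.

tekgoblrori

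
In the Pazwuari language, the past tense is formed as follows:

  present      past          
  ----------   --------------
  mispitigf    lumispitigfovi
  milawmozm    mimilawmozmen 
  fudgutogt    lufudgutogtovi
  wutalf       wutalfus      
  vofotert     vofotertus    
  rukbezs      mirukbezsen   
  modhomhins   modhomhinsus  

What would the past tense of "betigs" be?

"betigs" has second-to-last letter 'g'. The stems whose second-to-last letter is 'g' (fudgutogt → lufudgutogtovi, mispitigf → lumispitigfovi) add lu- … -ovi around the stem.
So betigs → lubetigsovi.

lubetigsovi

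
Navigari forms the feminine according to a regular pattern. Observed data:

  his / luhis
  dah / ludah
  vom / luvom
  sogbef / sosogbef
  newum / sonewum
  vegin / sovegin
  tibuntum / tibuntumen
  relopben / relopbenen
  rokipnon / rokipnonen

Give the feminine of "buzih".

sobuzih

vom and newum both end in -m yet inflect differently (luvom, sonewum), so the final letter is not what conditions the rule; the number of vowels is.
"buzih" has 2 vowels. The stems with 2 vowels (sogbef → sosogbef, newum → sonewum, vegin → sovegin) add the prefix so-.
So buzih → sobuzih.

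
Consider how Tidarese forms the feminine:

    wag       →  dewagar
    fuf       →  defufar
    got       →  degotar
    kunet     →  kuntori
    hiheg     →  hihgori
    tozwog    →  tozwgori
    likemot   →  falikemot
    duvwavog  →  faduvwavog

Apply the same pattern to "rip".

got and kunet both end in -t yet inflect differently (degotar, kuntori), so the final letter is not what conditions the rule; the number of vowels is.
"rip" has 1 vowel. The stems with 1 vowel (wag → dewagar, fuf → defufar, got → degotar) add de- … -ar around the stem.
The other patterns: stems with 2 vowels delete the last vowel and add -ori; stems with 3 vowels add the prefix fa-.
So rip → deripar.

deripar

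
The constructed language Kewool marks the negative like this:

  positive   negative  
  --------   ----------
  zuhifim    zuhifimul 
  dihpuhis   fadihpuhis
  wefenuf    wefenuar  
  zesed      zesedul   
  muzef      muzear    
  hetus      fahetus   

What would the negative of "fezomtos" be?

fafezomtos

hetus and wefenuf both have last vowel 'u' yet inflect differently (fahetus, wefenuar), so the last vowel is not what conditions the rule; the final letter is.
"fezomtos" ends in -s. The stems ending in -s (hetus → fahetus, dihpuhis → fadihpuhis) add the prefix fa-.
So fezomtos → fafezomtos.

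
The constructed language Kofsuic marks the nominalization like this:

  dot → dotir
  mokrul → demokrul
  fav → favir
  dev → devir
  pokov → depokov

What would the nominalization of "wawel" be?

dewawel

pokov and fav both end in -v yet inflect differently (depokov, favir), so the final letter is not what conditions the rule; the number of vowels is.
"wawel" has 2 vowels. The stems with 2 vowels (pokov → depokov, mokrul → demokrul) add the prefix de-.
The other pattern: stems with 1 vowel add -ir.
So wawel → dewawel.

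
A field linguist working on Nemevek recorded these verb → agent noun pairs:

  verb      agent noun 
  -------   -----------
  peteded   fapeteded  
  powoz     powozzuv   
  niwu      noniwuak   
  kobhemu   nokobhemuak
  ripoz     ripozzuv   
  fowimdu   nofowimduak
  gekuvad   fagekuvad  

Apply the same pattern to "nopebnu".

powoz and peteded both begin with p- yet inflect differently (powozzuv, fapeteded), so the first letter is not what conditions the rule; the final letter is.
"nopebnu" ends in -u. The stems ending in -u (niwu → noniwuak, fowimdu → nofowimduak, kobhemu → nokobhemuak) add no- … -ak around the stem.
So nopebnu → nonopebnuak.

nonopebnuak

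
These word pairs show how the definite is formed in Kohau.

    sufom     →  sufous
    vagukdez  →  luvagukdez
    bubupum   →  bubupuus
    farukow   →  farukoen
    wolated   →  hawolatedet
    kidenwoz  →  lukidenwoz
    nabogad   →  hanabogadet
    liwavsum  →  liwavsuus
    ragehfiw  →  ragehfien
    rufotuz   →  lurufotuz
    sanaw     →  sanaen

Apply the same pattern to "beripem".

beripeus

"beripem" ends in -m. The stems ending in -m (sufom → sufous, bubupum → bubupuus, liwavsum → liwavsuus) drop the final letter and add -us.
The other patterns: stems ending in -z add the prefix lu-; stems ending in -w drop the final letter and add -en; stems ending in -d add ha- … -et around the stem.
So beripem → beripeus.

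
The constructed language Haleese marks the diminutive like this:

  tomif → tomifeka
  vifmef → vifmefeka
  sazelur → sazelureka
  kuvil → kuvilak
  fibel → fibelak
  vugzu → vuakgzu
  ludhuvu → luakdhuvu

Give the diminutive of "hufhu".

huakfhu

tomif and kuvil both have last vowel 'i' yet inflect differently (tomifeka, kuvilak), so the last vowel is not what conditions the rule; the final letter is.
"hufhu" ends in -u. The stems ending in -u (vugzu → vuakgzu, ludhuvu → luakdhuvu) insert -ak- after the first vowel.
The other patterns: stems ending in -f or -r add -eka; stems ending in -l add -ak.
So hufhu → huakfhu.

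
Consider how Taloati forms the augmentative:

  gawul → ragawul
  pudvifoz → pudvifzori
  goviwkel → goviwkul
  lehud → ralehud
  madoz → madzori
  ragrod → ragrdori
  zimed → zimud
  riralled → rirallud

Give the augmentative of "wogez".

lehud and ragrod both end in -d yet inflect differently (ralehud, ragrdori), so the final letter is not what conditions the rule; the last vowel is.
"wogez" has last vowel 'e'. The stems whose last vowel is 'e' (zimed → zimud, riralled → rirallud, goviwkel → goviwkul) change the last vowel to 'u'.
The other patterns: stems whose last vowel is 'u' add the prefix ra-; stems whose last vowel is 'o' delete the last vowel and add -ori.
So wogez → woguz.

woguz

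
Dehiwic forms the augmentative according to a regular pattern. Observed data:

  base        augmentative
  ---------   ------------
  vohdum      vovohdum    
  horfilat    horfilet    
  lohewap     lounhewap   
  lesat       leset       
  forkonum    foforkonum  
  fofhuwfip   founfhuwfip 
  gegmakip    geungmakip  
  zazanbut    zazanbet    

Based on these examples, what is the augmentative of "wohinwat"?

wohinwet

"wohinwat" ends in -t. The stems ending in -t (horfilat → horfilet, lesat → leset, zazanbut → zazanbet) change the last vowel to 'e'.
So wohinwat → wohinwet.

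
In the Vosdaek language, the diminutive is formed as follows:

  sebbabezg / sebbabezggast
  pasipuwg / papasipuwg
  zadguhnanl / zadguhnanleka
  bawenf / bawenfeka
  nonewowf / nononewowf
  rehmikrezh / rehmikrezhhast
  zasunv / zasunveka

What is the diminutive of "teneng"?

bawenf and nonewowf both end in -f yet inflect differently (bawenfeka, nononewowf), so the final letter is not what conditions the rule; the second-to-last letter is.
"teneng" has second-to-last letter 'n'. The stems whose second-to-last letter is 'n' (bawenf → bawenfeka, zasunv → zasunveka, zadguhnanl → zadguhnanleka) add -eka.
The other patterns: stems whose second-to-last letter is 'w' repeat the first consonant+vowel as a prefix; stems whose second-to-last letter is 'z' double the final consonant and add -ast.
So teneng → tenengeka.

tenengeka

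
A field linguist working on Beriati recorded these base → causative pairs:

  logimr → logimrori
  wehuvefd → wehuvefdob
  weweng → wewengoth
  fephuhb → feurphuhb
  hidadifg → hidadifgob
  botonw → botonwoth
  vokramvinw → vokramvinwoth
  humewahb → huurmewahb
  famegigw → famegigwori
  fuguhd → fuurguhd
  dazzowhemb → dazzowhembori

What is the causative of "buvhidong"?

buvhidongoth

hidadifg and weweng both end in -g yet inflect differently (hidadifgob, wewengoth), so the final letter is not what conditions the rule; the second-to-last letter is.
"buvhidong" has second-to-last letter 'n'. The stems whose second-to-last letter is 'n' (vokramvinw → vokramvinwoth, botonw → botonwoth, weweng → wewengoth) add -oth.
So buvhidong → buvhidongoth.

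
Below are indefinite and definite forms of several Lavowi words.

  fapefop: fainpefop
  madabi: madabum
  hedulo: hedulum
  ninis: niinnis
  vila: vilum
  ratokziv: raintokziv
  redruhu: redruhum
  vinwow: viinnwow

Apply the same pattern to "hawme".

hawmum

"hawme" ends in a vowel. The stems ending in a vowel (madabi → madabum, vila → vilum, hedulo → hedulum) drop the final letter and add -um.
The other pattern: stems ending in a consonant insert -in- after the first vowel.
So hawme → hawmum.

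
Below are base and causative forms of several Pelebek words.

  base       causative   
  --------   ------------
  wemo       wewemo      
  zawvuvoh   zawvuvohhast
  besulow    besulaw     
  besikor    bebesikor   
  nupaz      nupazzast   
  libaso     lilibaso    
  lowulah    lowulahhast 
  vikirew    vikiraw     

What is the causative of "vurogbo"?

vuvurogbo

besulow and libaso both have last vowel 'o' yet inflect differently (besulaw, lilibaso), so the last vowel is not what conditions the rule; the final letter is.
"vurogbo" ends in -o. The stems ending in -o (libaso → lilibaso, wemo → wewemo) repeat the first consonant+vowel as a prefix.
The other patterns: stems ending in -w change the last vowel to 'a'; stems ending in -h or -z double the final consonant and add -ast.
So vurogbo → vuvurogbo.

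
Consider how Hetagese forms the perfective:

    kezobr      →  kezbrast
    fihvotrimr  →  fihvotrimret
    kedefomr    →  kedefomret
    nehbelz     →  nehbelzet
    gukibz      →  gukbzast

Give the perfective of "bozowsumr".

bozowsumret

"bozowsumr" has second-to-last letter 'm'. The stems whose second-to-last letter is 'm' (kedefomr → kedefomret, fihvotrimr → fihvotrimret) add -et.
So bozowsumr → bozowsumret.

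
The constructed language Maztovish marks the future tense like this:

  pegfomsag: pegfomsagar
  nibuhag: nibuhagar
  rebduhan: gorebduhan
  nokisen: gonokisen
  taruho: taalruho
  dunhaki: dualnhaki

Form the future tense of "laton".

pegfomsag and rebduhan both have last vowel 'a' yet inflect differently (pegfomsagar, gorebduhan), so the last vowel is not what conditions the rule; the final letter is.
"laton" ends in -n. The stems ending in -n (rebduhan → gorebduhan, nokisen → gonokisen) add the prefix go-.
The other patterns: stems ending in -g add -ar; stems ending in -i or -o insert -al- after the first vowel.
So laton → golaton.

golaton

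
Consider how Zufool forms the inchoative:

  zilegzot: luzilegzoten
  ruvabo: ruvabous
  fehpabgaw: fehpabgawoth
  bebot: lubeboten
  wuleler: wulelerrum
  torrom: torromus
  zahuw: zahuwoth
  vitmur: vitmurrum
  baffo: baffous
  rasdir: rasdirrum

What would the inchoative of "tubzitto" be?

tubzittous

"tubzitto" ends in -o. The stems ending in -o (ruvabo → ruvabous, baffo → baffous) add -us.
The other patterns: stems ending in -w add -oth; stems ending in -r double the final consonant and add -um; stems ending in -t add lu- … -en around the stem.
So tubzitto → tubzittous.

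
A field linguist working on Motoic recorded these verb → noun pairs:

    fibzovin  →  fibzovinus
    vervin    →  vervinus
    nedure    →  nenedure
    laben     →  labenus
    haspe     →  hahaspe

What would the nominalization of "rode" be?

"rode" ends in -e. The stems ending in -e (haspe → hahaspe, nedure → nenedure) repeat the first consonant+vowel as a prefix.
So rode → rorode.

rorode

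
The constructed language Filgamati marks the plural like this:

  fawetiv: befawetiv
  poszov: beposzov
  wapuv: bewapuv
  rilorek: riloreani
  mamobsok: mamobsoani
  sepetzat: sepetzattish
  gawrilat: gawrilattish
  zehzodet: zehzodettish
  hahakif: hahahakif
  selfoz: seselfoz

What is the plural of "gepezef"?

gegepezef

poszov and mamobsok both have last vowel 'o' yet inflect differently (beposzov, mamobsoani), so the last vowel is not what conditions the rule; the final letter is.
"gepezef" ends in -f. The one such stem in the data (hahakif → hahahakif) repeats the first consonant+vowel as a prefix (as does selfoz), so the same rule applies.
So gepezef → gegepezef.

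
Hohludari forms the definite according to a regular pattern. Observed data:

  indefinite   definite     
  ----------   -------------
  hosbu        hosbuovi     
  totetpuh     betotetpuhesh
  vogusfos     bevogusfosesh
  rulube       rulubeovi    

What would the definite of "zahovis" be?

bezahovisesh

totetpuh and hosbu both have last vowel 'u' yet inflect differently (betotetpuhesh, hosbuovi), so the last vowel is not what conditions the rule; whether the stem ends in a vowel or a consonant is.
"zahovis" ends in a consonant. The stems ending in a consonant (totetpuh → betotetpuhesh, vogusfos → bevogusfosesh) add be- … -esh around the stem.
The other pattern: stems ending in a vowel add -ovi.
So zahovis → bezahovisesh.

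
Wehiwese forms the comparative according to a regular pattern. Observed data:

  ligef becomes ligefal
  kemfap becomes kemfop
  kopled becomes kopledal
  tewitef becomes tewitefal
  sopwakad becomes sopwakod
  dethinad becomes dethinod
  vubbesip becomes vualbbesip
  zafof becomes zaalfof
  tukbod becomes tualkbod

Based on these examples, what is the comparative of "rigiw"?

rialgiw

kopled and sopwakad both end in -d yet inflect differently (kopledal, sopwakod), so the final letter is not what conditions the rule; the last vowel is.
"rigiw" has last vowel 'i'. The one such stem in the data (vubbesip → vualbbesip) inserts -al- after the first vowel (as do zafof, tukbod), so the same rule applies.
So rigiw → rialgiw.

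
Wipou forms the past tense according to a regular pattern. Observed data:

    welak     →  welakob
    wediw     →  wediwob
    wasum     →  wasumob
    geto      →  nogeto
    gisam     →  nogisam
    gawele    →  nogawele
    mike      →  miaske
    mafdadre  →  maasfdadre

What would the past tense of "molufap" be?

moaslufap

wasum and gisam both end in -m yet inflect differently (wasumob, nogisam), so the final letter is not what conditions the rule; the first letter is.
"molufap" begins with m-. The stems beginning with m- (mike → miaske, mafdadre → maasfdadre) insert -as- after the first vowel.
So molufap → moaslufap.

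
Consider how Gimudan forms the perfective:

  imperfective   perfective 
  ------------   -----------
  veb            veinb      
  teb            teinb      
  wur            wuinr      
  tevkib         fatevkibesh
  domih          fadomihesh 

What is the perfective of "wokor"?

veb and tevkib both end in -b yet inflect differently (veinb, fatevkibesh), so the final letter is not what conditions the rule; the number of vowels is.
"wokor" has 2 vowels. The stems with 2 vowels (tevkib → fatevkibesh, domih → fadomihesh) add fa- … -esh around the stem.
The other pattern: stems with 1 vowel insert -in- after the first vowel.
So wokor → fawokoresh.

fawokoresh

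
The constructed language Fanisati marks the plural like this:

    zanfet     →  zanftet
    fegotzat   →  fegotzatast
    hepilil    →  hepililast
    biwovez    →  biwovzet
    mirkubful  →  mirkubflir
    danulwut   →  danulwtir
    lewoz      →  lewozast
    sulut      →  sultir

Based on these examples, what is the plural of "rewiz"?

rewizast

zanfet and danulwut both end in -t yet inflect differently (zanftet, danulwtir), so the final letter is not what conditions the rule; the last vowel is.
"rewiz" has last vowel 'i'. The one such stem in the data (hepilil → hepililast) adds -ast, so the same rule applies.
The other patterns: stems whose last vowel is 'e' delete the last vowel and add -et; stems whose last vowel is 'u' delete the last vowel and add -ir.
So rewiz → rewizast.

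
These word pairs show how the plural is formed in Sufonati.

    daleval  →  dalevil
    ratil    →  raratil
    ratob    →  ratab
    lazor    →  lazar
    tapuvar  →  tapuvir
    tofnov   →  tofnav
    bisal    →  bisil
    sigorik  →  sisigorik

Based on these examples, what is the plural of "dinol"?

lazor and tapuvar both end in -r yet inflect differently (lazar, tapuvir), so the final letter is not what conditions the rule; the last vowel is.
"dinol" has last vowel 'o'. The stems whose last vowel is 'o' (lazor → lazar, ratob → ratab, tofnov → tofnav) change the last vowel to 'a'.
The other patterns: stems whose last vowel is 'i' repeat the first consonant+vowel as a prefix; stems whose last vowel is 'a' change the last vowel to 'i'.
So dinol → dinal.

dinal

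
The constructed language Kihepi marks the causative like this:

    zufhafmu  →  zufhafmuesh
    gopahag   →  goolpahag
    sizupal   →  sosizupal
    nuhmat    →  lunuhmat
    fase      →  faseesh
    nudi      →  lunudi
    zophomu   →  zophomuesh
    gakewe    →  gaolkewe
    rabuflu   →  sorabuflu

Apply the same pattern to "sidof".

sosidof

gakewe and fase both end in -e yet inflect differently (gaolkewe, faseesh), so the final letter is not what conditions the rule; the first letter is.
"sidof" begins with s-. The one such stem in the data (sizupal → sosizupal) adds the prefix so-, so the same rule applies.
The other patterns: stems beginning with n- add the prefix lu-; stems beginning with g- insert -ol- after the first vowel; stems beginning with f- or z- add -esh.
So sidof → sosidof.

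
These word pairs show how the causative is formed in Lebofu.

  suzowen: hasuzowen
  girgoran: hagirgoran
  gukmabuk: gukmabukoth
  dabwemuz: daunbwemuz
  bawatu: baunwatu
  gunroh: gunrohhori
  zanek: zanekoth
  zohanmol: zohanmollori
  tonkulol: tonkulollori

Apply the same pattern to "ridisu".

riundisu

zanek and suzowen both have last vowel 'e' yet inflect differently (zanekoth, hasuzowen), so the last vowel is not what conditions the rule; the final letter is.
"ridisu" ends in -u. The one such stem in the data (bawatu → baunwatu) inserts -un- after the first vowel (as does dabwemuz), so the same rule applies.
So ridisu → riundisu.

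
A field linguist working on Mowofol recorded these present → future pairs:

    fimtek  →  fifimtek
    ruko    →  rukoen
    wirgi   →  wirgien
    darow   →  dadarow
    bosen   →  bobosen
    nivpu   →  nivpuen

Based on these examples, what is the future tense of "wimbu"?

wimbuen

ruko and darow both have last vowel 'o' yet inflect differently (rukoen, dadarow), so the last vowel is not what conditions the rule; whether the stem ends in a vowel or a consonant is.
"wimbu" ends in a vowel. The stems ending in a vowel (nivpu → nivpuen, wirgi → wirgien, ruko → rukoen) add -en.
So wimbu → wimbuen.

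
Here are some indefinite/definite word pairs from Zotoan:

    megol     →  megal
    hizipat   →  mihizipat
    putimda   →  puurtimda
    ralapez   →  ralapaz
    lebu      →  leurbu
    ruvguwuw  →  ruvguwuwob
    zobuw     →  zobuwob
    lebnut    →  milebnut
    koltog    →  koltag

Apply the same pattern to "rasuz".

rasaz

lebu and lebnut both have last vowel 'u' yet inflect differently (leurbu, milebnut), so the last vowel is not what conditions the rule; the final letter is.
"rasuz" ends in -z. The one such stem in the data (ralapez → ralapaz) changes the last vowel to 'a' (as do megol, koltog), so the same rule applies.
So rasuz → rasaz.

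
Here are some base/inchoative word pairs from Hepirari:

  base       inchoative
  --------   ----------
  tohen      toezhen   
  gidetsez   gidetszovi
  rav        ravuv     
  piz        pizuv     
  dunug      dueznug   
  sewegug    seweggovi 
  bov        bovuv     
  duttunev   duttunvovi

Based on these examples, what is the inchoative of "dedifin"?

dedifnovi

rav and duttunev both end in -v yet inflect differently (ravuv, duttunvovi), so the final letter is not what conditions the rule; the number of vowels is.
"dedifin" has 3 vowels. The stems with 3 vowels (duttunev → duttunvovi, gidetsez → gidetszovi, sewegug → seweggovi) delete the last vowel and add -ovi.
The other patterns: stems with 1 vowel add -uv; stems with 2 vowels insert -ez- after the first vowel.
So dedifin → dedifnovi.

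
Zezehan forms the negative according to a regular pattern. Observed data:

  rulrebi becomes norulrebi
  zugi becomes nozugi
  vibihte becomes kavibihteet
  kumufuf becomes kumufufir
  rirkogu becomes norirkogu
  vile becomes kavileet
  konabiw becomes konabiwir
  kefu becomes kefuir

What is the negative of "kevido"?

kevidoir

kefu and rirkogu both end in -u yet inflect differently (kefuir, norirkogu), so the final letter is not what conditions the rule; the first letter is.
"kevido" begins with k-. The stems beginning with k- (kumufuf → kumufufir, konabiw → konabiwir, kefu → kefuir) add -ir.
The other patterns: stems beginning with v- add ka- … -et around the stem; stems beginning with r- or z- add the prefix no-.
So kevido → kevidoir.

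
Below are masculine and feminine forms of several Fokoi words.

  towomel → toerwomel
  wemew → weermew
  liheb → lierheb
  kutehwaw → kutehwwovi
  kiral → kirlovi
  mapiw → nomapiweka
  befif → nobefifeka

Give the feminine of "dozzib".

wemew and kutehwaw both end in -w yet inflect differently (weermew, kutehwwovi), so the final letter is not what conditions the rule; the last vowel is.
"dozzib" has last vowel 'i'. The stems whose last vowel is 'i' (mapiw → nomapiweka, befif → nobefifeka) add no- … -eka around the stem.
The other patterns: stems whose last vowel is 'e' insert -er- after the first vowel; stems whose last vowel is 'a' delete the last vowel and add -ovi.
So dozzib → nodozzibeka.

nodozzibeka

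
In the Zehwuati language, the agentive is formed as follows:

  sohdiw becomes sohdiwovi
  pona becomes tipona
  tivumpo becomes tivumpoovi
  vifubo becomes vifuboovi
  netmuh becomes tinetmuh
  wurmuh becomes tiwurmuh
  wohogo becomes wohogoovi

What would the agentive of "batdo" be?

batdoovi

"batdo" ends in -o. The stems ending in -o (vifubo → vifuboovi, tivumpo → tivumpoovi, wohogo → wohogoovi) add -ovi.
The other pattern: stems ending in -a or -h add the prefix ti-.
So batdo → batdoovi.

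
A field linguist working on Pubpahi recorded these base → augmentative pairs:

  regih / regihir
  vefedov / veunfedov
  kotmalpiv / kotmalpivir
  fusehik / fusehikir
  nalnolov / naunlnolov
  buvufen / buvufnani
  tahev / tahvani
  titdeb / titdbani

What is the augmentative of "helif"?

kotmalpiv and tahev both end in -v yet inflect differently (kotmalpivir, tahvani), so the final letter is not what conditions the rule; the last vowel is.
"helif" has last vowel 'i'. The stems whose last vowel is 'i' (kotmalpiv → kotmalpivir, regih → regihir, fusehik → fusehikir) add -ir.
The other patterns: stems whose last vowel is 'e' delete the last vowel and add -ani; stems whose last vowel is 'o' insert -un- after the first vowel.
So helif → helifir.

helifir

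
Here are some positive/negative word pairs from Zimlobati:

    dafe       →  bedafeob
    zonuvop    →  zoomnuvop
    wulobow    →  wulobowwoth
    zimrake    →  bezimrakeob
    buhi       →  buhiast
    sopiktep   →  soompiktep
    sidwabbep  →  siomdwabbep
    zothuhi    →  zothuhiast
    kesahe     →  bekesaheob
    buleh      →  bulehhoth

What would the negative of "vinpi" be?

vinpiast

"vinpi" ends in -i. The stems ending in -i (buhi → buhiast, zothuhi → zothuhiast) add -ast.
So vinpi → vinpiast.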